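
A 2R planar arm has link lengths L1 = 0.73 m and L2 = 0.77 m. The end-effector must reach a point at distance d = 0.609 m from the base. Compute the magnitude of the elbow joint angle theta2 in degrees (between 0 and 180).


cos(th2) = (d^2 - L1^2 - L2^2)/(2*L1*L2) = (0.609^2 - 0.73^2 - 0.77^2)/(2*0.73*0.77) = -0.67151663
th2 = acos(-0.67151663) = 132.1842 deg

132.1842 degrees


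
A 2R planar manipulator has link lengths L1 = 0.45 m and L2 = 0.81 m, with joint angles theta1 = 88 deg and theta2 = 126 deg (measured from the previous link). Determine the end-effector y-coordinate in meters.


y = L1*sin(th1) + L2*sin(th1+th2) = 0.45*sin(88 deg) + 0.81*sin(214 deg) = -0.0032

-0.0032 m


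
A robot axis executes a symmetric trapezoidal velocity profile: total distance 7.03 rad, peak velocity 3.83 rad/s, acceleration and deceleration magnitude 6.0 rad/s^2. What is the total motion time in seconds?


t_acc = v/a = 3.83/6.0 = 0.638333 s
d_acc = v^2/(2a) = 1.222408 rad (each ramp)
d_cruise = 7.03 - 2*1.222408 = 4.585184 rad
t_cruise = 4.585184/3.83 = 1.197176 s
t_total = 2*0.638333 + 1.197176 = 2.4738

2.4738 s


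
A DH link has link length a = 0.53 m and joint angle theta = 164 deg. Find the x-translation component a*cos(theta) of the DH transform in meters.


a*cos(theta) = 0.53*cos(164 deg) = -0.5095

-0.5095 m


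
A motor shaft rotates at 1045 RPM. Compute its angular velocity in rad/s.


omega = 1045 * 2*pi/60 = 109.4321

109.4321 rad/s


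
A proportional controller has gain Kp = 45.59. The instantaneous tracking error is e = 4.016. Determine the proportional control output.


u_P = Kp * e = 45.59 * 4.016 = 183.0894

183.0894


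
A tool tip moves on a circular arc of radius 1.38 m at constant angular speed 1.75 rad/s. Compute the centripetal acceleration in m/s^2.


a_c = omega^2 * r = 1.75^2 * 1.38 = 4.2262

4.2262 m/s^2


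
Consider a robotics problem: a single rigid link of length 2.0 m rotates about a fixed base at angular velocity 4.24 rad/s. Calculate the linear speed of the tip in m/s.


v = L*omega = 2.0 * 4.24 = 8.4800

8.4800 m/s


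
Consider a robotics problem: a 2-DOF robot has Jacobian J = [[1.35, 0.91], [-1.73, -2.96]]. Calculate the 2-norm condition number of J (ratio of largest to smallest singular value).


JJ^T eigenvalues: trace(JJ^T) = 14.4051, det(JJ^T) = det(J)^2 = 5.86463089
s_max^2 = (14.4051 + sqrt(184.04838245))/2 = 13.98577162
s_min^2 = (14.4051 - sqrt(184.04838245))/2 = 0.41932838
kappa = s_max/s_min = sqrt(13.98577162/0.41932838) = 5.7752

5.7752


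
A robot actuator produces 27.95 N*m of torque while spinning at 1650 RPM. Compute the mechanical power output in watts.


omega = 1650 * 2*pi/60 = 172.787596 rad/s
P = tau * omega = 27.95 * 172.787596 = 4829.4133

4829.4133 W


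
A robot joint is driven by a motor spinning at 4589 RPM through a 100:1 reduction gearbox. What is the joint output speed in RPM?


omega_joint = omega_motor / N = 4589 / 100 = 45.8900

45.8900 RPM


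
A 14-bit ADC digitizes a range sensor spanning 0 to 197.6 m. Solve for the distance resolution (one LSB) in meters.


res = range / 2^n = 197.6/2^14 = 197.6/16384 = 0.0121

0.0121 m


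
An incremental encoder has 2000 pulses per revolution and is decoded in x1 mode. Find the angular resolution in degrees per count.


resolution = 360 / (PPR * 1) = 360 / 2000 = 0.1800

0.1800 degrees


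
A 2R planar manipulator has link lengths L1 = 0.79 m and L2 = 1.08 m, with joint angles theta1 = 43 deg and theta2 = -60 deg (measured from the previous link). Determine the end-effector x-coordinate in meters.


x = L1*cos(th1) + L2*cos(th1+th2) = 0.79*cos(43 deg) + 1.08*cos(-17 deg) = 1.6106

1.6106 m


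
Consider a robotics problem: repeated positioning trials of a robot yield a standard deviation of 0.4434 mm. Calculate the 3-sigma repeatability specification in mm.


repeatability = 3*sigma = 3*0.4434 = 1.3302

1.3302 mm


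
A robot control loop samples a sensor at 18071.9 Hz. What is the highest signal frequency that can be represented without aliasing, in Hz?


f_max = f_s/2 = 18071.9/2 = 9035.9500

9035.9500 Hz


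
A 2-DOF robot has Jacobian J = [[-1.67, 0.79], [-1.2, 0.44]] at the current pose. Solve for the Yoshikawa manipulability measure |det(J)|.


det(J) = -1.67*0.44 - (0.79)*(-1.2) = 0.2132
|det(J)| = 0.2132

0.2132


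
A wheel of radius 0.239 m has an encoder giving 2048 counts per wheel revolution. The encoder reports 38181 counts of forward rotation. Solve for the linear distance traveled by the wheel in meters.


revs = 38181/2048 = 18.643066
d = revs * 2*pi*r = 18.643066 * 2*pi*0.239 = 27.9959

27.9959 m


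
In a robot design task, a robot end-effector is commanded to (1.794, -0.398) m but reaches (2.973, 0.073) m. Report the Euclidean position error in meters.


dx = 2.973 - (1.794) = 1.1790, dy = 0.073 - (-0.398) = 0.4710
err = sqrt(1.390041 + 0.221841) = 1.2696

1.2696 m


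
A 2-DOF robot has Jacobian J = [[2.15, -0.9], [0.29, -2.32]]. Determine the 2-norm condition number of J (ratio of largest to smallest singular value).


JJ^T eigenvalues: trace(JJ^T) = 10.8990, det(JJ^T) = det(J)^2 = 22.34452900
s_max^2 = (10.8990 + sqrt(29.41008500))/2 = 8.16105329
s_min^2 = (10.8990 - sqrt(29.41008500))/2 = 2.73794671
kappa = s_max/s_min = sqrt(8.16105329/2.73794671) = 1.7265

1.7265


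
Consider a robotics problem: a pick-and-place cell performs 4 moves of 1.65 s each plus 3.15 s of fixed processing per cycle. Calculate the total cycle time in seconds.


T = 4*1.65 + 3.15 = 9.7500

9.7500 s


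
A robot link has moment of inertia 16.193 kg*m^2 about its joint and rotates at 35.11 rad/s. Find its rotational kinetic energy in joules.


KE = (1/2)*I*omega^2 = 0.5*16.193*35.11^2 = 9980.6535

9980.6535 J


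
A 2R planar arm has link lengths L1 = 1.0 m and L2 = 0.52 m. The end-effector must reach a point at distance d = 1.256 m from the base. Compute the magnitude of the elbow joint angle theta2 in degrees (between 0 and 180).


cos(th2) = (d^2 - L1^2 - L2^2)/(2*L1*L2) = (1.256^2 - 1.0^2 - 0.52^2)/(2*1.0*0.52) = 0.29532308
th2 = acos(0.29532308) = 72.8231 deg

72.8231 degrees


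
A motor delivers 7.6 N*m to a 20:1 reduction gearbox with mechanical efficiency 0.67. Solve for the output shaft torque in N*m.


tau_out = tau_in * N * eta = 7.6 * 20 * 0.67 = 101.8400

101.8400 N*m


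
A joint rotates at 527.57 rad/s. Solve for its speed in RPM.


RPM = 527.57 * 60/(2*pi) = 5037.9224

5037.9224 RPM


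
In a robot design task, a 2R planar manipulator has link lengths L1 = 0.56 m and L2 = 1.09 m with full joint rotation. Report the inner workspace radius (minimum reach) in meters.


r_min = |L1 - L2| = |0.56 - 1.09| = 0.5300

0.5300 m


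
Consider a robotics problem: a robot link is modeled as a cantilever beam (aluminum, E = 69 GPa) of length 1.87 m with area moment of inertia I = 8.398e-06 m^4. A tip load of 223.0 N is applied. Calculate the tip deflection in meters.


delta = F*L^3/(3*E*I) = 223.0*1.87^3/(3*6.900e+10*8.398e-06)
      = 1458.242269/1738386 = 8.3885e-04

8.3885e-04 m


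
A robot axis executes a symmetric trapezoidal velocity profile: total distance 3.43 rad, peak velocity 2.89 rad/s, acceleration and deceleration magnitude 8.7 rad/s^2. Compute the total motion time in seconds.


t_acc = v/a = 2.89/8.7 = 0.332184 s
d_acc = v^2/(2a) = 0.480006 rad (each ramp)
d_cruise = 3.43 - 2*0.480006 = 2.469988 rad
t_cruise = 2.469988/2.89 = 0.854667 s
t_total = 2*0.332184 + 0.854667 = 1.5190

1.5190 s


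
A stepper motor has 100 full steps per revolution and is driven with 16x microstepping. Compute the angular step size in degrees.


step = 360/(100*16) = 360/1600 = 0.2250

0.2250 degrees


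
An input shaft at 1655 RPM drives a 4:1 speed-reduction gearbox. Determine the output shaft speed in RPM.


omega_out = omega_in / N = 1655 / 4 = 413.7500

413.7500 RPM


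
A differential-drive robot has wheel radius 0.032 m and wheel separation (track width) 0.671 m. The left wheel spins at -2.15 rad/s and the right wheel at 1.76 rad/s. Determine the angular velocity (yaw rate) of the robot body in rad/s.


omega = r*(wR - wL)/L = 0.032*(1.76 - (-2.15))/0.671 = 0.1865

0.1865 rad/s


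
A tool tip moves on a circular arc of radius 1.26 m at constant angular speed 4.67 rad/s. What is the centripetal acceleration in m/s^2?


a_c = omega^2 * r = 4.67^2 * 1.26 = 27.4792

27.4792 m/s^2


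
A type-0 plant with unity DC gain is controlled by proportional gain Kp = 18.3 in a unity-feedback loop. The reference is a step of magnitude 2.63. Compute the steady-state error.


e_ss = R/(1 + Kp) = 2.63/(1 + 18.3) = 2.63/19.3000 = 0.1363

0.1363


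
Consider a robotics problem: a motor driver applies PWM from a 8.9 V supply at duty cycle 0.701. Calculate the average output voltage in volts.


V_avg = V_supply * D = 8.9*0.701 = 6.2389

6.2389 V


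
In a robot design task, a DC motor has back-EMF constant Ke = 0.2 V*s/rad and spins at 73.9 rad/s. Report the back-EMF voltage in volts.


V_emf = Ke * omega = 0.2*73.9 = 14.7800

14.7800 V


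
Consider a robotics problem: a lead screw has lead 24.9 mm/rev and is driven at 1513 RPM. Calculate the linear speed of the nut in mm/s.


v = lead * (RPM/60) = 24.9*1513/60 = 627.8950

627.8950 mm/s


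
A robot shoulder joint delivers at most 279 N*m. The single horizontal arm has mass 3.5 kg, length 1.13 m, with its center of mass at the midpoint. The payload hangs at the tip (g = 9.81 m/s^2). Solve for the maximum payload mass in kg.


tau_arm = m_arm*g*(L/2) = 3.5*9.81*1.13/2 = 19.3993 N*m
tau_payload = tau_max - tau_arm = 279 - 19.3993 = 259.6007
m_payload = tau_payload / (g*L) = 259.6007 / (9.81*1.13) = 23.4185

23.4185 kg


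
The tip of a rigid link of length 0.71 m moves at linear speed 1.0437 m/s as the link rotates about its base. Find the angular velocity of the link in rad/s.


omega = v / L = 1.0437 / 0.71 = 1.4700

1.4700 rad/s


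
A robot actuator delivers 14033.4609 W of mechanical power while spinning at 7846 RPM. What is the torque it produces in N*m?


omega = 7846 * 2*pi/60 = 821.631199 rad/s
tau = P / omega = 14033.4609 / 821.631199 = 17.0800

17.0800 N*m


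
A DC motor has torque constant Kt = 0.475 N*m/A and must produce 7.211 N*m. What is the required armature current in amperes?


I = tau / Kt = 7.211/0.475 = 15.1811

15.1811 A


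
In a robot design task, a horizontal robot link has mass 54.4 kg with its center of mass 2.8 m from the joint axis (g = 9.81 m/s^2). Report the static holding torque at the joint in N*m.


tau = m*g*L = 54.4 * 9.81 * 2.8 = 1494.2592

1494.2592 N*m


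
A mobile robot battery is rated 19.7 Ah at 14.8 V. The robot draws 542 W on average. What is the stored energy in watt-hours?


E = capacity * V = 19.7*14.8 = 291.5600

291.5600 Wh


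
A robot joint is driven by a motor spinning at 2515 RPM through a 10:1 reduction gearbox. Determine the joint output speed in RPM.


omega_joint = omega_motor / N = 2515 / 10 = 251.5000

251.5000 RPM


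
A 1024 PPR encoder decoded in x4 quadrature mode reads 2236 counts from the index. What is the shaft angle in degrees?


angle = counts * 360 / (PPR*4) = 2236 * 360 / 4096 = 196.5234

196.5234 degrees


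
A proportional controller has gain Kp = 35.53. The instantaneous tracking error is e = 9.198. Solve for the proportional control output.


u_P = Kp * e = 35.53 * 9.198 = 326.8049

326.8049


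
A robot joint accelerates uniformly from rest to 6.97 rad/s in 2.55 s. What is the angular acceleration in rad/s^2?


alpha = delta_omega / t = 6.97 / 2.55 = 2.7333

2.7333 rad/s^2


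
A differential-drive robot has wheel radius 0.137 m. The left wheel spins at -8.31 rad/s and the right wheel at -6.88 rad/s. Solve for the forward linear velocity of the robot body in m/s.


v = r*(wR + wL)/2 = 0.137*(-6.88 + -8.31)/2 = -1.0405

-1.0405 m/s


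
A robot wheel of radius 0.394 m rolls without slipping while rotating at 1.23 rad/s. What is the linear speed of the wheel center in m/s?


v = omega * r = 1.23 * 0.394 = 0.4846

0.4846 m/s


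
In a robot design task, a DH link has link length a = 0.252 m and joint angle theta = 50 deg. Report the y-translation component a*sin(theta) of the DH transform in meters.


a*sin(theta) = 0.252*sin(50 deg) = 0.1930

0.1930 m


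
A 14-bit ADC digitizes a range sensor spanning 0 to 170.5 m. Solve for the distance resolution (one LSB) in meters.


res = range / 2^n = 170.5/2^14 = 170.5/16384 = 0.0104

0.0104 m


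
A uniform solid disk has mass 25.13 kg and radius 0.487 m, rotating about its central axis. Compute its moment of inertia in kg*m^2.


I = (1/2)*m*R^2 = 0.5*25.13*0.487^2 = 2.9800

2.9800 kg*m^2


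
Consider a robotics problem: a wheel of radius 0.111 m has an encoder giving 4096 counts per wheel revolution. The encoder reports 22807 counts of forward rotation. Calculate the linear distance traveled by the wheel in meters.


revs = 22807/4096 = 5.568115
d = revs * 2*pi*r = 5.568115 * 2*pi*0.111 = 3.8834

3.8834 m


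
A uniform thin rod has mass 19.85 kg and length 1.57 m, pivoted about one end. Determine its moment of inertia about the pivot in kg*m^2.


I = (1/3)*m*L^2 = (1/3)*19.85*1.57^2 = 16.3094

16.3094 kg*m^2


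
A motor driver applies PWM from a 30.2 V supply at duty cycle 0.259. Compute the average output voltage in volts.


V_avg = V_supply * D = 30.2*0.259 = 7.8218

7.8218 V


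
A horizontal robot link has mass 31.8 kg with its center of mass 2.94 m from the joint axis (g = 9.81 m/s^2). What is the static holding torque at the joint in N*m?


tau = m*g*L = 31.8 * 9.81 * 2.94 = 917.1565

917.1565 N*m


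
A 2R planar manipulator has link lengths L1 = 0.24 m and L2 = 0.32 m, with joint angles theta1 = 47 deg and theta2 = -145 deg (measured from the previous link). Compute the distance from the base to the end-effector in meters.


x = L1*cos(th1) + L2*cos(th1+th2) = 0.119144
y = L1*sin(th1) + L2*sin(th1+th2) = -0.141361
d = sqrt(x^2 + y^2) = sqrt(0.014195 + 0.019983) = 0.1849

0.1849 m


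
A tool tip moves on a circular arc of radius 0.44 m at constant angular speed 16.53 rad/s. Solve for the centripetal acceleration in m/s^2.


a_c = omega^2 * r = 16.53^2 * 0.44 = 120.2260

120.2260 m/s^2


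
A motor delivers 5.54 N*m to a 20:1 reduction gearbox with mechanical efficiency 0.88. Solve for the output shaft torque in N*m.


tau_out = tau_in * N * eta = 5.54 * 20 * 0.88 = 97.5040

97.5040 N*m


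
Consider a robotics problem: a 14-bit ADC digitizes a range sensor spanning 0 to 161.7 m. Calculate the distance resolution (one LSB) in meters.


res = range / 2^n = 161.7/2^14 = 161.7/16384 = 0.0099

0.0099 m


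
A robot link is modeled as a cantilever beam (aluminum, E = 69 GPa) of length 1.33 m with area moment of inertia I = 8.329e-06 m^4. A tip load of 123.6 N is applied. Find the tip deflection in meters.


delta = F*L^3/(3*E*I) = 123.6*1.33^3/(3*6.900e+10*8.329e-06)
      = 290.7859332/1724103 = 1.6866e-04

1.6866e-04 m


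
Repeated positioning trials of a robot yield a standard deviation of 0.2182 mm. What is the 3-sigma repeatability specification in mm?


repeatability = 3*sigma = 3*0.2182 = 0.6546

0.6546 mm


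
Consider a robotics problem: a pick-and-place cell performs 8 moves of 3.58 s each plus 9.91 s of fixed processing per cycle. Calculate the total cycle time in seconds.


T = 8*3.58 + 9.91 = 38.5500

38.5500 s


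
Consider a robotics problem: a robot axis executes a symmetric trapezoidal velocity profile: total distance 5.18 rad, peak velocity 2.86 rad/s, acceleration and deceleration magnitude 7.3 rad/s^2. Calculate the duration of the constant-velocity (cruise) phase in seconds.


t_acc = v/a = 0.391781 s, d_acc = v^2/(2a) = 0.560247 rad each
d_cruise = 5.18 - 2*0.560247 = 4.059506 rad
t_cruise = d_cruise/v = 4.059506/2.86 = 1.4194

1.4194 s


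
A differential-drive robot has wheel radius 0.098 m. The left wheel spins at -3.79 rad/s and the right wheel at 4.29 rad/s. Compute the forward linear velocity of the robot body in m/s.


v = r*(wR + wL)/2 = 0.098*(4.29 + -3.79)/2 = 0.0245

0.0245 m/s


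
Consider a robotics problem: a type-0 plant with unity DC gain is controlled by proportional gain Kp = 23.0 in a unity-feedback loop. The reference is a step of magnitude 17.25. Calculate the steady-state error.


e_ss = R/(1 + Kp) = 17.25/(1 + 23.0) = 17.25/24.0000 = 0.7188

0.7188


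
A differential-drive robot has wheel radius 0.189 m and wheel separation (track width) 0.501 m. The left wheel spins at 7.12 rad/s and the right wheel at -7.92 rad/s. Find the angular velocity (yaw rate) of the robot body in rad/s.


omega = r*(wR - wL)/L = 0.189*(-7.92 - (7.12))/0.501 = -5.6738

-5.6738 rad/s


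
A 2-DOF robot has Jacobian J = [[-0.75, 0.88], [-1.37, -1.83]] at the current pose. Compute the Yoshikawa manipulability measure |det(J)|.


det(J) = -0.75*-1.83 - (0.88)*(-1.37) = 2.5781
|det(J)| = 2.5781

2.5781


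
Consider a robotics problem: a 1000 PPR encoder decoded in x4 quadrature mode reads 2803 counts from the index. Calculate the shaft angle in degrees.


angle = counts * 360 / (PPR*4) = 2803 * 360 / 4000 = 252.2700

252.2700 degrees


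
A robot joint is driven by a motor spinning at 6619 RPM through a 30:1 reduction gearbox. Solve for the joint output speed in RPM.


omega_joint = omega_motor / N = 6619 / 30 = 220.6333

220.6333 RPM


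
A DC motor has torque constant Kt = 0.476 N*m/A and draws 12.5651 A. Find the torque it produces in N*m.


tau = Kt * I = 0.476*12.5651 = 5.9810

5.9810 N*m


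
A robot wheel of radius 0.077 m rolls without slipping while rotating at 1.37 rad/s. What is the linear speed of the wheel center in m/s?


v = omega * r = 1.37 * 0.077 = 0.1055

0.1055 m/s


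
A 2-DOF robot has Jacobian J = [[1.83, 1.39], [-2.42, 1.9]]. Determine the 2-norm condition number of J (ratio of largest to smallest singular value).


JJ^T eigenvalues: trace(JJ^T) = 14.7474, det(JJ^T) = det(J)^2 = 46.79654464
s_max^2 = (14.7474 + sqrt(30.29962820))/2 = 10.12595490
s_min^2 = (14.7474 - sqrt(30.29962820))/2 = 4.62144510
kappa = s_max/s_min = sqrt(10.12595490/4.62144510) = 1.4802

1.4802


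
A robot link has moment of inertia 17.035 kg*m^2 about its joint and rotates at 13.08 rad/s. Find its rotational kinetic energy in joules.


KE = (1/2)*I*omega^2 = 0.5*17.035*13.08^2 = 1457.2284

1457.2284 J


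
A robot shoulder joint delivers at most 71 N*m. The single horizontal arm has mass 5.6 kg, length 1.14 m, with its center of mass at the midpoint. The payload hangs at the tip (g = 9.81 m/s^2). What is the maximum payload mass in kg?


tau_arm = m_arm*g*(L/2) = 5.6*9.81*1.14/2 = 31.3135 N*m
tau_payload = tau_max - tau_arm = 71 - 31.3135 = 39.6865
m_payload = tau_payload / (g*L) = 39.6865 / (9.81*1.14) = 3.5487

3.5487 kg


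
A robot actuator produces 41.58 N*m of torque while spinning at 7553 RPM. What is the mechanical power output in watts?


omega = 7553 * 2*pi/60 = 790.948310 rad/s
P = tau * omega = 41.58 * 790.948310 = 32887.6307

32887.6307 W


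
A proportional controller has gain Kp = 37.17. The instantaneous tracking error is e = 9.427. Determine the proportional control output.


u_P = Kp * e = 37.17 * 9.427 = 350.4016

350.4016


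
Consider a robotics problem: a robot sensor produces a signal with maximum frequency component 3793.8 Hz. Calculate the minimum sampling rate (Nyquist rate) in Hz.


f_s,min = 2*f_max = 2*3793.8 = 7587.6000

7587.6000 Hz


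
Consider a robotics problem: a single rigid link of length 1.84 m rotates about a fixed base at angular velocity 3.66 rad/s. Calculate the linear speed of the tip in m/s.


v = L*omega = 1.84 * 3.66 = 6.7344

6.7344 m/s


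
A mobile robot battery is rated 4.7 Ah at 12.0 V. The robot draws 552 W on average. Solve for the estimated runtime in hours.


E = 4.7*12.0 = 56.4000 Wh
t = E/P = 56.4000/552 = 0.1022

0.1022 hours


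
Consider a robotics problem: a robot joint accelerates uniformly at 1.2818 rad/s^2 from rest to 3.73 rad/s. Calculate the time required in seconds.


t = delta_omega / alpha = 3.73 / 1.2818 = 2.9100

2.9100 s


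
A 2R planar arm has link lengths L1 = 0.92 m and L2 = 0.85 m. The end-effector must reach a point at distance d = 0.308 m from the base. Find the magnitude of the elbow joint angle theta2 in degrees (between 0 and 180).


cos(th2) = (d^2 - L1^2 - L2^2)/(2*L1*L2) = (0.308^2 - 0.92^2 - 0.85^2)/(2*0.92*0.85) = -0.94247826
th2 = acos(-0.94247826) = 160.4720 deg

160.4720 degrees


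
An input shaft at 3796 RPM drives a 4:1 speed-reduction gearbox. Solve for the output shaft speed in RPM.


omega_out = omega_in / N = 3796 / 4 = 949.0000

949.0000 RPM


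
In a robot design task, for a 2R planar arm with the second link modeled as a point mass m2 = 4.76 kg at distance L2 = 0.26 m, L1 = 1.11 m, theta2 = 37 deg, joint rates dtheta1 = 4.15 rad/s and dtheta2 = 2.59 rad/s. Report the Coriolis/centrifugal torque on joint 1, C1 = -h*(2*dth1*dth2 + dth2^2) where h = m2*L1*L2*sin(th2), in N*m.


h = m2*L1*L2*sin(th2) = 4.76*1.11*0.26*sin(37 deg) = 0.826735
C1 = -h*(2*4.15*2.59 + 2.59^2) = -0.826735*28.2051 = -23.3181

-23.3181 N*m


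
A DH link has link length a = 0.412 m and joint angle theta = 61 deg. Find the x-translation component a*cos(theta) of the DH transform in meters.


a*cos(theta) = 0.412*cos(61 deg) = 0.1997

0.1997 m


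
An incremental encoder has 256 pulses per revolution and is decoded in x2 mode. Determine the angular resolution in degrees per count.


resolution = 360 / (PPR * 2) = 360 / 512 = 0.7031

0.7031 degrees


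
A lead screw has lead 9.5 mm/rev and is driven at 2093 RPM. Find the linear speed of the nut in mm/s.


v = lead * (RPM/60) = 9.5*2093/60 = 331.3917

331.3917 mm/s


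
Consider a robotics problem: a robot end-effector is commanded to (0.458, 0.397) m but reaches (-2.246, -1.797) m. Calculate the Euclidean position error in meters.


dx = -2.246 - (0.458) = -2.7040, dy = -1.797 - (0.397) = -2.1940
err = sqrt(7.311616 + 4.813636) = 3.4821

3.4821 m


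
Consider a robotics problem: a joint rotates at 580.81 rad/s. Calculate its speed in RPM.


RPM = 580.81 * 60/(2*pi) = 5546.3269

5546.3269 RPM


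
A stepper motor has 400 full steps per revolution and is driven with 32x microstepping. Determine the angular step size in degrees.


step = 360/(400*32) = 360/12800 = 0.0281

0.0281 degrees


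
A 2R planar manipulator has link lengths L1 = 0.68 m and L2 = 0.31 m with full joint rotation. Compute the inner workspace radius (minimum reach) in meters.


r_min = |L1 - L2| = |0.68 - 0.31| = 0.3700

0.3700 m


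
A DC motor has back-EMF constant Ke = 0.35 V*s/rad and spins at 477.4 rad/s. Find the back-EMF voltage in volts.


V_emf = Ke * omega = 0.35*477.4 = 167.0900

167.0900 V


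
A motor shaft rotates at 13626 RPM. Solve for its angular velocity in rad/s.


omega = 13626 * 2*pi/60 = 1426.9114

1426.9114 rad/s


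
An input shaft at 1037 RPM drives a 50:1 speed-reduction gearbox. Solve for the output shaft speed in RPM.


omega_out = omega_in / N = 1037 / 50 = 20.7400

20.7400 RPM


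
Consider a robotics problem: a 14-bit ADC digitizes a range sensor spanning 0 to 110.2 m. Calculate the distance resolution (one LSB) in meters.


res = range / 2^n = 110.2/2^14 = 110.2/16384 = 0.0067

0.0067 m


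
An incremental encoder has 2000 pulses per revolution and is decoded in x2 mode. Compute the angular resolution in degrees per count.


resolution = 360 / (PPR * 2) = 360 / 4000 = 0.0900

0.0900 degrees


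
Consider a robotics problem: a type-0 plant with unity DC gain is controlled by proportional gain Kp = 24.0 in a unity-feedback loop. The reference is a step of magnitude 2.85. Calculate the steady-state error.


e_ss = R/(1 + Kp) = 2.85/(1 + 24.0) = 2.85/25.0000 = 0.1140

0.1140


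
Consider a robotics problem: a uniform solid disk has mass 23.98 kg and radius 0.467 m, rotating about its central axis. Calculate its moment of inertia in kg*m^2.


I = (1/2)*m*R^2 = 0.5*23.98*0.467^2 = 2.6149

2.6149 kg*m^2


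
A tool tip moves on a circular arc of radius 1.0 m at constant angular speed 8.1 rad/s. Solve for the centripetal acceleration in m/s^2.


a_c = omega^2 * r = 8.1^2 * 1.0 = 65.6100

65.6100 m/s^2


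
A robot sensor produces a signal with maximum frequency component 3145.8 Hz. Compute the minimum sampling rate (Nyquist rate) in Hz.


f_s,min = 2*f_max = 2*3145.8 = 6291.6000

6291.6000 Hz


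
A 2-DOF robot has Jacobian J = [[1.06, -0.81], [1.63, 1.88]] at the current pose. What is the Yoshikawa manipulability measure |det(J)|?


det(J) = 1.06*1.88 - (-0.81)*(1.63) = 3.3131
|det(J)| = 3.3131

3.3131


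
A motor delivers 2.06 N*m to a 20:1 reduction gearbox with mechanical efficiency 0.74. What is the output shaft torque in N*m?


tau_out = tau_in * N * eta = 2.06 * 20 * 0.74 = 30.4880

30.4880 N*m


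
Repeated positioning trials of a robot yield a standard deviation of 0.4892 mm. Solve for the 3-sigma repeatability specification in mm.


repeatability = 3*sigma = 3*0.4892 = 1.4676

1.4676 mm


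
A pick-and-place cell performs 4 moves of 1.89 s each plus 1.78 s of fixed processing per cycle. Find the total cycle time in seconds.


T = 4*1.89 + 1.78 = 9.3400

9.3400 s


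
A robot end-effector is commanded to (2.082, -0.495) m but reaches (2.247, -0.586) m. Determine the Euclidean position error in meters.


dx = 2.247 - (2.082) = 0.1650, dy = -0.586 - (-0.495) = -0.0910
err = sqrt(0.027225 + 0.008281) = 0.1884

0.1884 m


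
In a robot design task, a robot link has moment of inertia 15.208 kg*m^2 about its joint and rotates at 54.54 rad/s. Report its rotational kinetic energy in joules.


KE = (1/2)*I*omega^2 = 0.5*15.208*54.54^2 = 22618.9466

22618.9466 J


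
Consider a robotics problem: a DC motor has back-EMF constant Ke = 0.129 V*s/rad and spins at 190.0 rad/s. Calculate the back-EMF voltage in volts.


V_emf = Ke * omega = 0.129*190.0 = 24.5100

24.5100 V


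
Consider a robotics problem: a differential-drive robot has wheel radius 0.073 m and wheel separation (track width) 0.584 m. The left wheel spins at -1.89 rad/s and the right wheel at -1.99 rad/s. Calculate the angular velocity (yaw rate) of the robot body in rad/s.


omega = r*(wR - wL)/L = 0.073*(-1.99 - (-1.89))/0.584 = -0.0125

-0.0125 rad/s


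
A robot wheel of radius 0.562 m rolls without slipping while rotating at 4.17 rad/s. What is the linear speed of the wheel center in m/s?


v = omega * r = 4.17 * 0.562 = 2.3435

2.3435 m/s


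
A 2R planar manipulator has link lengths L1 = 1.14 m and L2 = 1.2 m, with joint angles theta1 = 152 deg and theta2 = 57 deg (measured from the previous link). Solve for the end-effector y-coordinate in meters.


y = L1*sin(th1) + L2*sin(th1+th2) = 1.14*sin(152 deg) + 1.2*sin(209 deg) = -0.0466

-0.0466 m


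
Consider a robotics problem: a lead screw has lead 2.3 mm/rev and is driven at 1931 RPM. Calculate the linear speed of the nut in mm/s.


v = lead * (RPM/60) = 2.3*1931/60 = 74.0217

74.0217 mm/s


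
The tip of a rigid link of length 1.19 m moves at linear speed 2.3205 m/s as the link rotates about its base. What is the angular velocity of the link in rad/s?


omega = v / L = 2.3205 / 1.19 = 1.9500

1.9500 rad/s


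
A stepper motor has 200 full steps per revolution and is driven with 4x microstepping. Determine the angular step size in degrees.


step = 360/(200*4) = 360/800 = 0.4500

0.4500 degrees


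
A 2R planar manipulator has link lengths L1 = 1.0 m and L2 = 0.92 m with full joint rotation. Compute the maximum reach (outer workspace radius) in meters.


r_max = L1 + L2 = 1.0 + 0.92 = 1.9200

1.9200 m


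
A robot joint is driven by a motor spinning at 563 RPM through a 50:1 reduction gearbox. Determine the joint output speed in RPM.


omega_joint = omega_motor / N = 563 / 50 = 11.2600

11.2600 RPM


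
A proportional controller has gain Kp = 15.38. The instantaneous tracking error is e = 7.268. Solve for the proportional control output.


u_P = Kp * e = 15.38 * 7.268 = 111.7818

111.7818


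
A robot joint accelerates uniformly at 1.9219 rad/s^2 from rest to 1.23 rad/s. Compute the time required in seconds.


t = delta_omega / alpha = 1.23 / 1.9219 = 0.6400

0.6400 s


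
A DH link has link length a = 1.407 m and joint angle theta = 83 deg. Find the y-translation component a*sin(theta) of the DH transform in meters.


a*sin(theta) = 1.407*sin(83 deg) = 1.3965

1.3965 m


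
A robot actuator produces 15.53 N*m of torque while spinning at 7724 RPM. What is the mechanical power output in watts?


omega = 7724 * 2*pi/60 = 808.855389 rad/s
P = tau * omega = 15.53 * 808.855389 = 12561.5242

12561.5242 W


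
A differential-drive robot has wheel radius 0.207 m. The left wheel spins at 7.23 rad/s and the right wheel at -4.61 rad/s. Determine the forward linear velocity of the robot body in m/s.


v = r*(wR + wL)/2 = 0.207*(-4.61 + 7.23)/2 = 0.2712

0.2712 m/s


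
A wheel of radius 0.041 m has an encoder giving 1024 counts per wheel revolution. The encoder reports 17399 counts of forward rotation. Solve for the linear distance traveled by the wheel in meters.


revs = 17399/1024 = 16.991211
d = revs * 2*pi*r = 16.991211 * 2*pi*0.041 = 4.3771

4.3771 m


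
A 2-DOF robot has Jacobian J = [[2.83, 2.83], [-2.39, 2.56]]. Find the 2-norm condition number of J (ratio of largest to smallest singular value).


JJ^T eigenvalues: trace(JJ^T) = 28.2835, det(JJ^T) = det(J)^2 = 196.23807225
s_max^2 = (28.2835 + sqrt(15.00408325))/2 = 16.07850523
s_min^2 = (28.2835 - sqrt(15.00408325))/2 = 12.20499477
kappa = s_max/s_min = sqrt(16.07850523/12.20499477) = 1.1478

1.1478


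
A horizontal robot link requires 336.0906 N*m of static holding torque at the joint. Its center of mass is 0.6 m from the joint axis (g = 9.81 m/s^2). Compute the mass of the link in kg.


m = tau / (g*L) = 336.0906 / (9.81 * 0.6) = 57.1000

57.1000 kg


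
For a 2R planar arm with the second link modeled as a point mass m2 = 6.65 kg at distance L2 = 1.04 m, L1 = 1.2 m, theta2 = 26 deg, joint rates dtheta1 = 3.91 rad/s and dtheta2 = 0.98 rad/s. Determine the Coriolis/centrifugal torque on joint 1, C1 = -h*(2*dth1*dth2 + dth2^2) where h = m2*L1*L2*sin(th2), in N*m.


h = m2*L1*L2*sin(th2) = 6.65*1.2*1.04*sin(26 deg) = 3.638130
C1 = -h*(2*3.91*0.98 + 0.98^2) = -3.638130*8.6240 = -31.3752

-31.3752 N*m


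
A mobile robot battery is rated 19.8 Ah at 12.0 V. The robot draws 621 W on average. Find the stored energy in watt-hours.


E = capacity * V = 19.8*12.0 = 237.6000

237.6000 Wh


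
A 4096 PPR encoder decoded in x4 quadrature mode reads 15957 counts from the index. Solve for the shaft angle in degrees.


angle = counts * 360 / (PPR*4) = 15957 * 360 / 16384 = 350.6177

350.6177 degrees


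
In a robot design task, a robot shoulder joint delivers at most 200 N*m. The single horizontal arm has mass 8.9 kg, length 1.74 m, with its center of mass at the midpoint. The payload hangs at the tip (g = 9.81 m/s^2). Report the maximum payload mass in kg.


tau_arm = m_arm*g*(L/2) = 8.9*9.81*1.74/2 = 75.9588 N*m
tau_payload = tau_max - tau_arm = 200 - 75.9588 = 124.0412
m_payload = tau_payload / (g*L) = 124.0412 / (9.81*1.74) = 7.2669

7.2669 kg


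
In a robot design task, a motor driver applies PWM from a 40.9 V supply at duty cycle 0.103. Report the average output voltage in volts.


V_avg = V_supply * D = 40.9*0.103 = 4.2127

4.2127 V


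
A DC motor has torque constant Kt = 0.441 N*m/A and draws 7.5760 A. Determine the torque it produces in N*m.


tau = Kt * I = 0.441*7.5760 = 3.3410

3.3410 N*m


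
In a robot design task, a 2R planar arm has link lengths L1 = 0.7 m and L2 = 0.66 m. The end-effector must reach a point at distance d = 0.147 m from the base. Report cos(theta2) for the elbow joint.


cos(th2) = (d^2 - L1^2 - L2^2)/(2*L1*L2) = (0.147^2 - 0.7^2 - 0.66^2)/(2*0.7*0.66) = -0.9783

-0.9783


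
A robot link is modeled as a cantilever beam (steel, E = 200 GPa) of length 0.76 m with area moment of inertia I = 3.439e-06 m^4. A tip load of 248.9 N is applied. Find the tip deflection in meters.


delta = F*L^3/(3*E*I) = 248.9*0.76^3/(3*2.000e+11*3.439e-06)
      = 109.2611264/2063400 = 5.2952e-05

5.2952e-05 m


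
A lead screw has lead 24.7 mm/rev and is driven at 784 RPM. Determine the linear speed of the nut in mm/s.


v = lead * (RPM/60) = 24.7*784/60 = 322.7467

322.7467 mm/s


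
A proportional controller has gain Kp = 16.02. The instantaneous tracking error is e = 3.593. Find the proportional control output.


u_P = Kp * e = 16.02 * 3.593 = 57.5599

57.5599


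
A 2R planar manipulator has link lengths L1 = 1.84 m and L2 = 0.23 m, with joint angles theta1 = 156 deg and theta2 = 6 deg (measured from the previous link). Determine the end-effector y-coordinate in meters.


y = L1*sin(th1) + L2*sin(th1+th2) = 1.84*sin(156 deg) + 0.23*sin(162 deg) = 0.8195

0.8195 m


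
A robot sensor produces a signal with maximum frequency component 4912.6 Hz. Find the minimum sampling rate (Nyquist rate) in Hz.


f_s,min = 2*f_max = 2*4912.6 = 9825.2000

9825.2000 Hz


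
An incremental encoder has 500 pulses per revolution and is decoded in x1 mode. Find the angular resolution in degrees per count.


resolution = 360 / (PPR * 1) = 360 / 500 = 0.7200

0.7200 degrees


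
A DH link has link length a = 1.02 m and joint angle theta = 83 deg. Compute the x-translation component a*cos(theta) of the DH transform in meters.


a*cos(theta) = 1.02*cos(83 deg) = 0.1243

0.1243 m


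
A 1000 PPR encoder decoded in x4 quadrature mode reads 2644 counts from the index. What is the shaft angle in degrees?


angle = counts * 360 / (PPR*4) = 2644 * 360 / 4000 = 237.9600

237.9600 degrees


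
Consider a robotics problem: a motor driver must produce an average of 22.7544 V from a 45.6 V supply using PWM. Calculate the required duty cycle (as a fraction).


D = V_avg/V_supply = 22.7544/45.6 = 0.4990

0.4990


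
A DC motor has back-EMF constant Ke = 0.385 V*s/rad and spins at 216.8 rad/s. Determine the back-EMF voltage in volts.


V_emf = Ke * omega = 0.385*216.8 = 83.4680

83.4680 V


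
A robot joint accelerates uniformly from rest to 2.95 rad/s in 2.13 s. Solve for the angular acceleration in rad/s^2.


alpha = delta_omega / t = 2.95 / 2.13 = 1.3850

1.3850 rad/s^2


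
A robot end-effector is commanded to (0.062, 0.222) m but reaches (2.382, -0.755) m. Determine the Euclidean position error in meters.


dx = 2.382 - (0.062) = 2.3200, dy = -0.755 - (0.222) = -0.9770
err = sqrt(5.382400 + 0.954529) = 2.5173

2.5173 m


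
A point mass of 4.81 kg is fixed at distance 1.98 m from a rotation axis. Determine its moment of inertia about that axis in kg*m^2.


I = m*r^2 = 4.81*1.98^2 = 18.8571

18.8571 kg*m^2


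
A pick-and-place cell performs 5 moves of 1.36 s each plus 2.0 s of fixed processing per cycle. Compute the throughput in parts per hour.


T_cycle = 5*1.36 + 2.0 = 8.8000 s
rate = 3600/T = 409.0909

409.0909 parts/hour


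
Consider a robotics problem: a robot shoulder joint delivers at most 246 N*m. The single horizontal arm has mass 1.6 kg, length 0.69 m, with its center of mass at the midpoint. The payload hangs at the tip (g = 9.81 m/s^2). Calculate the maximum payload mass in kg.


tau_arm = m_arm*g*(L/2) = 1.6*9.81*0.69/2 = 5.4151 N*m
tau_payload = tau_max - tau_arm = 246 - 5.4151 = 240.5849
m_payload = tau_payload / (g*L) = 240.5849 / (9.81*0.69) = 35.5427

35.5427 kg


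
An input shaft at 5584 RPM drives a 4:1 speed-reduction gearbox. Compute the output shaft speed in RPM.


omega_out = omega_in / N = 5584 / 4 = 1396.0000

1396.0000 RPM


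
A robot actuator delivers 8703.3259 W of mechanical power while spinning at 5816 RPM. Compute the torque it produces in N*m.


omega = 5816 * 2*pi/60 = 609.050096 rad/s
tau = P / omega = 8703.3259 / 609.050096 = 14.2900

14.2900 N*m


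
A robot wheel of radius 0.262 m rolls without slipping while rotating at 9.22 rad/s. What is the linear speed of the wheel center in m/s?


v = omega * r = 9.22 * 0.262 = 2.4156

2.4156 m/s


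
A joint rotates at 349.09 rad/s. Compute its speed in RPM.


RPM = 349.09 * 60/(2*pi) = 3333.5639

3333.5639 RPM


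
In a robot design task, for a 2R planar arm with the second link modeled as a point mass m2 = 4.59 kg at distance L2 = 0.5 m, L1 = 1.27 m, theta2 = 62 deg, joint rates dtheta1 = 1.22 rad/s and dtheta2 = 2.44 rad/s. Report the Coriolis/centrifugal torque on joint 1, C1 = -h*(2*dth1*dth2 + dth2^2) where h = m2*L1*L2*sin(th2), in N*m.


h = m2*L1*L2*sin(th2) = 4.59*1.27*0.5*sin(62 deg) = 2.573483
C1 = -h*(2*1.22*2.44 + 2.44^2) = -2.573483*11.9072 = -30.6430

-30.6430 N*m


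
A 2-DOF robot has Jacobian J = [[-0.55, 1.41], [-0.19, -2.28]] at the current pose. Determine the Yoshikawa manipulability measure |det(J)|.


det(J) = -0.55*-2.28 - (1.41)*(-0.19) = 1.5219
|det(J)| = 1.5219

1.5219


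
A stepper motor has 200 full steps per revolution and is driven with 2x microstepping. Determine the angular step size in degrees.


step = 360/(200*2) = 360/400 = 0.9000

0.9000 degrees


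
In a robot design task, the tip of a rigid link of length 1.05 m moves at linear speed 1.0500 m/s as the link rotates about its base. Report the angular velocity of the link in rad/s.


omega = v / L = 1.0500 / 1.05 = 1.0000

1.0000 rad/s


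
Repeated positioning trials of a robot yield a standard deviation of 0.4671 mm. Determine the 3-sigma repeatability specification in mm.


repeatability = 3*sigma = 3*0.4671 = 1.4013

1.4013 mm


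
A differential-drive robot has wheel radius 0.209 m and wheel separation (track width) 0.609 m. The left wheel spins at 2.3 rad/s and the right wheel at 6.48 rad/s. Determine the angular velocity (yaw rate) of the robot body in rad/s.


omega = r*(wR - wL)/L = 0.209*(6.48 - (2.3))/0.609 = 1.4345

1.4345 rad/s


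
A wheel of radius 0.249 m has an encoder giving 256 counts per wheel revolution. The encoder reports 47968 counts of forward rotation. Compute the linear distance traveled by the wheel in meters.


revs = 47968/256 = 187.375000
d = revs * 2*pi*r = 187.375000 * 2*pi*0.249 = 293.1506

293.1506 m


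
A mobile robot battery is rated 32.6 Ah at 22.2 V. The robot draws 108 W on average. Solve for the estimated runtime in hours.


E = 32.6*22.2 = 723.7200 Wh
t = E/P = 723.7200/108 = 6.7011

6.7011 hours


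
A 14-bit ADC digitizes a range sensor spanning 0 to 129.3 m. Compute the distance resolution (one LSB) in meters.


res = range / 2^n = 129.3/2^14 = 129.3/16384 = 0.0079

0.0079 m


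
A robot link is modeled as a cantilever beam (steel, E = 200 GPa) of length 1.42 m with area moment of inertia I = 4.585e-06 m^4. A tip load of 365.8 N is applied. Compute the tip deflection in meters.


delta = F*L^3/(3*E*I) = 365.8*1.42^3/(3*2.000e+11*4.585e-06)
      = 1047.3907504/2751000 = 3.8073e-04

3.8073e-04 m


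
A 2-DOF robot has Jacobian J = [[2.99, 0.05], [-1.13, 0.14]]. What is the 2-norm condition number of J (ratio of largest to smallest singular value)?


JJ^T eigenvalues: trace(JJ^T) = 10.2391, det(JJ^T) = det(J)^2 = 0.22572001
s_max^2 = (10.2391 + sqrt(103.93628877))/2 = 10.21700742
s_min^2 = (10.2391 - sqrt(103.93628877))/2 = 0.02209258
kappa = s_max/s_min = sqrt(10.21700742/0.02209258) = 21.5050

21.5050
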